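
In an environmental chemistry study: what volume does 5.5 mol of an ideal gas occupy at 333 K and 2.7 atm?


PV = nRT  (R = 0.08206 L·atm/(mol·K))
V = nRT/P = 5.5×0.08206×333/2.7
= 55.664 L

55.664 L


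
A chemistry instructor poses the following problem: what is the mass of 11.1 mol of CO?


M(CO) = 28.01 g/mol
mass = n × M = 11.1 × 28.01 = 310.91 g

310.91 g


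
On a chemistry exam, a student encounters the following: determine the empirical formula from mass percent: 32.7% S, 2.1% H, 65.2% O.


Assume 100 g sample. Moles of each element:
  S: 32.7/32.07 = 1.02 mol
  H: 2.1/1.008 = 2.083 mol
  O: 65.2/16.0 = 4.075 mol
Divide by smallest (1.02):
  S: 1.02/1.02 = 1.0
  H: 2.083/1.02 = 2.04
  O: 4.075/1.02 = 4.0
Empirical formula: H2SO4

H2SO4


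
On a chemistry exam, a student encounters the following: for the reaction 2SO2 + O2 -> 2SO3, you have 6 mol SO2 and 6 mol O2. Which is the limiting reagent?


Mole ratio available / coefficient:
  SO2: 6/2 = 3.000
  O2: 6/1 = 6.000
Smaller ratio is limiting.

SO2


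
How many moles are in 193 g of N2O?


M(N2O) = 44.02 g/mol
n = mass/M = 193/44.02 = 4.3844 mol

4.3844 mol


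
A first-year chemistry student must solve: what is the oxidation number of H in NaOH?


H is +1 with nonmetals
Oxidation number: +1

+1


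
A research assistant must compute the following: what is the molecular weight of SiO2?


M(SiO2) = 1×28.09 + 2×16.0
= 28.09 + 32.0
= 60.09 g/mol

60.09 g/mol


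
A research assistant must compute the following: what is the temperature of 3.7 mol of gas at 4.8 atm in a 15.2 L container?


PV = nRT  (R = 0.08206 L·atm/(mol·K))
T = PV/(nR) = 4.8×15.2/(3.7×0.08206)
= 72.96/0.303622
= 240.30 K

240.30 K


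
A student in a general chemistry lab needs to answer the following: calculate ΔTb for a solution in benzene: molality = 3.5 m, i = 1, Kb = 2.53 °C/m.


ΔTb = Kb × m × i
= 2.53 × 3.5 × 1
= 8.855 °C

8.855 °C


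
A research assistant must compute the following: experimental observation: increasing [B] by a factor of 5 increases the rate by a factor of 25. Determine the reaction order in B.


rate ∝ [B]^n
5^n = 25 → n = 2
Order in B: 2

2


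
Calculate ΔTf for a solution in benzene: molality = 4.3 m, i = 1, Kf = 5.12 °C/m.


ΔTf = Kf × m × i
= 5.12 × 4.3 × 1
= 22.016 °C

22.016 °C


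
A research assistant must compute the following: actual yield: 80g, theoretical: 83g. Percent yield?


% yield = actual/theoretical × 100
= 80/83 × 100
= 96.39%

96.39%


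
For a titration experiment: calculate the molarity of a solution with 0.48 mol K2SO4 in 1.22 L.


M = n/V = 0.48/1.22 = 0.393 mol/L

0.393 M


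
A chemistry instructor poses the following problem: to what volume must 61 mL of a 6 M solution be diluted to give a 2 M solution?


C1V1 = C2V2
6 × 61 = 2 × V2
V2 = 366/2 = 183.0 mL

183.0 mL


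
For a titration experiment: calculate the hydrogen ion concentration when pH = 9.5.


[H+] = 10^(-pH) = 10^(-9.5)
= 3.16×10^-10 M

3.16×10^-10 M


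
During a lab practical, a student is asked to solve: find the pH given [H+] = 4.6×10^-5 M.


pH = -log10([H+]) = -log10(4.6×10^-5)
= 5 - log10(4.6)
= 5 - 0.66
= 4.34

4.34


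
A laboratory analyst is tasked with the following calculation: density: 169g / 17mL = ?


ρ = mass/volume
= 169/17
= 9.941 g/mL

9.941 g/mL


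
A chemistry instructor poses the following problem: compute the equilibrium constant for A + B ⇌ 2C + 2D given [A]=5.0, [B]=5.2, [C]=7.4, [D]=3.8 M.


Kc = [C]^2[D]^2/([A][B])
= (7.4^2 × 3.8^2)/(5.0^1 × 5.2^1)
= 790.7344/26
= 30.41

30.41


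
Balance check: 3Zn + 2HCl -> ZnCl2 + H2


Equation: 3Zn + 2HCl -> ZnCl2 + H2
Check atoms: Cl: 2=2, H: 2=2, Zn: 3≠1
Not balanced

No, not balanced


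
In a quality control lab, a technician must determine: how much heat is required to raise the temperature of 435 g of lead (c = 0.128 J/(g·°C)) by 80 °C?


q = mcΔT = 435 × 0.128 × 80
= 4454.40 J

4454.40 J


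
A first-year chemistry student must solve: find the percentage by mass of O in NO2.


M(NO2) = 1×14.01 + 2×16.0 = 46.01 g/mol
Mass of O = 2 × 16.0 = 32.00 g/mol
% O = 32.00/46.01 × 100 = 69.55%

69.55%


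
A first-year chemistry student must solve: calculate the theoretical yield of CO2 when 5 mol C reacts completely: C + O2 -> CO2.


Mole ratio CO2:C = 1:1
n(CO2) = 5 × 1/1 = 5.000 mol
mass = 5.000 × 44.01 = 220.05 g

220.05 g


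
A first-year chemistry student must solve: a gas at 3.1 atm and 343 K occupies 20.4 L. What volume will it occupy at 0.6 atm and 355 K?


P1V1/T1 = P2V2/T2
V2 = P1V1T2/(T1P2)
= 3.1×20.4×355/(343×0.6)
= 109.087 L

109.087 L


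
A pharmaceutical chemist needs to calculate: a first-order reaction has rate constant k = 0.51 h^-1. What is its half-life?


t½ = ln2/k = 0.693147/(0.51 h^-1)
= 1.359 h

1.359 h


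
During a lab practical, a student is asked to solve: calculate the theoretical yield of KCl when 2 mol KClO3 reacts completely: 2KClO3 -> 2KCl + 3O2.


Mole ratio KCl:KClO3 = 2:2
n(KCl) = 2 × 2/2 = 2.000 mol
mass = 2.000 × 74.55 = 149.1 g

149.1 g


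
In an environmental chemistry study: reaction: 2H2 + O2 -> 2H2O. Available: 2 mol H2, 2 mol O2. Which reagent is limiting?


Mole ratio available / coefficient:
  H2: 2/2 = 1.000
  O2: 2/1 = 2.000
Smaller ratio is limiting.

H2


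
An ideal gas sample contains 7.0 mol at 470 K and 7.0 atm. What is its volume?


PV = nRT  (R = 0.08206 L·atm/(mol·K))
V = nRT/P = 7.0×0.08206×470/7.0
= 38.568 L

38.568 L


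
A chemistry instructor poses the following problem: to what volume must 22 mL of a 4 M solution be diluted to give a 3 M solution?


C1V1 = C2V2
4 × 22 = 3 × V2
V2 = 88/3 = 29.33 mL

29.33 mL


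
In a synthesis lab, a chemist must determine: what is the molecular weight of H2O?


M(H2O) = 2×1.008 + 1×16.0
= 2.02 + 16.0
= 18.02 g/mol

18.02 g/mol


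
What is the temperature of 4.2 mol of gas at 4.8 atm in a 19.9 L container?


PV = nRT  (R = 0.08206 L·atm/(mol·K))
T = PV/(nR) = 4.8×19.9/(4.2×0.08206)
= 95.52/0.344652
= 277.15 K

277.15 K


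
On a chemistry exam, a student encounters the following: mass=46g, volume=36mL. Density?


ρ = mass/volume
= 46/36
= 1.278 g/mL

1.278 g/mL


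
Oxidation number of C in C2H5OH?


2x + 6(+1) + (-2) = 0, so x = -2
Oxidation number: -2

-2


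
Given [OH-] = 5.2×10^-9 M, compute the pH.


pOH = -log10([OH-]) = -log10(5.2×10^-9)
= 9 - log10(5.2) = 8.28
pH = 14 - pOH = 14 - 8.28 = 5.72

5.72


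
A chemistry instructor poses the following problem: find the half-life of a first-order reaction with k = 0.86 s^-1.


t½ = ln2/k = 0.693147/(0.86 s^-1)
= 0.8060 s

0.8060 s


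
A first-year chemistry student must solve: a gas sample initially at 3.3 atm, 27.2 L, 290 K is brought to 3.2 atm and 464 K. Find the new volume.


P1V1/T1 = P2V2/T2
V2 = P1V1T2/(T1P2)
= 3.3×27.2×464/(290×3.2)
= 44.88 L

44.88 L


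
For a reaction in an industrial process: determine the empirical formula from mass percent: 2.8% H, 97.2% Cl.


Assume 100 g sample. Moles of each element:
  H: 2.8/1.008 = 2.778 mol
  Cl: 97.2/35.45 = 2.742 mol
Divide by smallest (2.742):
  H: 2.778/2.742 = 1.01
  Cl: 2.742/2.742 = 1.0
Empirical formula: HCl

HCl


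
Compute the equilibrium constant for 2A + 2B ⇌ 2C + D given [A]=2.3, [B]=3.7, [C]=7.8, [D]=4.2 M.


Kc = [C]^2[D]/([A]^2[B]^2)
= (7.8^2 × 4.2^1)/(2.3^2 × 3.7^2)
= 255.528/72.4201
= 3.528

3.528


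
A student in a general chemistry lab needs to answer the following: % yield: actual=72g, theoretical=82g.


% yield = actual/theoretical × 100
= 72/82 × 100
= 87.8%

87.8%


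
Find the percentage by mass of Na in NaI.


M(NaI) = 1×22.99 + 1×126.9 = 149.89 g/mol
Mass of Na = 1 × 22.99 = 22.99 g/mol
% Na = 22.99/149.89 × 100 = 15.34%

15.34%


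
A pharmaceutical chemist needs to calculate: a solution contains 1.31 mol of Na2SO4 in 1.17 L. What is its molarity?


M = n/V = 1.31/1.17 = 1.120 mol/L

1.120 M


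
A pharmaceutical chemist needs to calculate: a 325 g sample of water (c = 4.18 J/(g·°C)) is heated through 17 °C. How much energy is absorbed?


q = mcΔT = 325 × 4.18 × 17
= 23094.50 J

23094.50 J


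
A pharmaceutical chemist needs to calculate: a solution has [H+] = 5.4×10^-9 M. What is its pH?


pH = -log10([H+]) = -log10(5.4×10^-9)
= 9 - log10(5.4)
= 9 - 0.73
= 8.27

8.27


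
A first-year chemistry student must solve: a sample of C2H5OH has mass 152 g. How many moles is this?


M(C2H5OH) = 46.07 g/mol
n = mass/M = 152/46.07 = 3.2993 mol

3.2993 mol


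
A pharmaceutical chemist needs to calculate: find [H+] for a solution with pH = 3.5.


[H+] = 10^(-pH) = 10^(-3.5)
= 3.16×10^-4 M

3.16×10^-4 M


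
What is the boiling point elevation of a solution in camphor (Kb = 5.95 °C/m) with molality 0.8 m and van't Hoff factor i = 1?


ΔTb = Kb × m × i
= 5.95 × 0.8 × 1
= 4.76 °C

4.76 °C


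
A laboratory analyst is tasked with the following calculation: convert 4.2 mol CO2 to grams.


M(CO2) = 44.01 g/mol
mass = n × M = 4.2 × 44.01 = 184.84 g

184.84 g


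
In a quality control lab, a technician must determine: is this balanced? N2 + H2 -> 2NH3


Equation: N2 + H2 -> 2NH3
Check atoms: H: 2≠6, N: 2=2
Not balanced

No, not balanced


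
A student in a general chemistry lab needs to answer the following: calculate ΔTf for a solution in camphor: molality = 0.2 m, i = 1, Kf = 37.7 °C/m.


ΔTf = Kf × m × i
= 37.7 × 0.2 × 1
= 7.54 °C

7.54 °C


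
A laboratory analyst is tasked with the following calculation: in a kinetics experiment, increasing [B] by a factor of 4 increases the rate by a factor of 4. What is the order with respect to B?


rate ∝ [B]^n
4^n = 4 → n = 1
Order in B: 1

1


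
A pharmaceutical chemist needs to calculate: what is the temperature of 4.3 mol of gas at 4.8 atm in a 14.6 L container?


PV = nRT  (R = 0.08206 L·atm/(mol·K))
T = PV/(nR) = 4.8×14.6/(4.3×0.08206)
= 70.08/0.352858
= 198.61 K

198.61 K


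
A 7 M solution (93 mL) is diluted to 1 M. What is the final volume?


C1V1 = C2V2
7 × 93 = 1 × V2
V2 = 651/1 = 651.0 mL

651.0 mL


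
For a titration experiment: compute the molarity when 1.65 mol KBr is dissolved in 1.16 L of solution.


M = n/V = 1.65/1.16 = 1.422 mol/L

1.422 M


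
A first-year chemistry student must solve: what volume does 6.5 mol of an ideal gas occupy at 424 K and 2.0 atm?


PV = nRT  (R = 0.08206 L·atm/(mol·K))
V = nRT/P = 6.5×0.08206×424/2.0
= 113.079 L

113.079 L


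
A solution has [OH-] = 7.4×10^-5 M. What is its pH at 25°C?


pOH = -log10([OH-]) = -log10(7.4×10^-5)
= 5 - log10(7.4) = 4.13
pH = 14 - pOH = 14 - 4.13 = 9.87

9.87


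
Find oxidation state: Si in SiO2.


x + 2(-2) = 0, so x = +4
Oxidation number: +4

+4


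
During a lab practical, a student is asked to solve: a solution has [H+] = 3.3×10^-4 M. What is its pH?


pH = -log10([H+]) = -log10(3.3×10^-4)
= 4 - log10(3.3)
= 4 - 0.52
= 3.48

3.48


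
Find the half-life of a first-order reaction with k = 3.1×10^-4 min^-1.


t½ = ln2/k = 0.693147/(3.1×10^-4 min^-1)
= 2236 min

2236 min


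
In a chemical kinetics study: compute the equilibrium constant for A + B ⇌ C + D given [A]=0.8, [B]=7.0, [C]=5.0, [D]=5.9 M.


Kc = [C][D]/([A][B])
= (5.0^1 × 5.9^1)/(0.8^1 × 7.0^1)
= 29.5/5.6
= 5.268

5.268


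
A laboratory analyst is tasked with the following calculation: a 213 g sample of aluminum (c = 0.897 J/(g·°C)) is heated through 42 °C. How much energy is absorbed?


q = mcΔT = 213 × 0.897 × 42
= 8024.56 J

8024.56 J


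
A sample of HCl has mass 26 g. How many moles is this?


M(HCl) = 36.46 g/mol
n = mass/M = 26/36.46 = 0.7131 mol

0.7131 mol


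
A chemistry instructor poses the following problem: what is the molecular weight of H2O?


M(H2O) = 2×1.008 + 1×16.0
= 2.02 + 16.0
= 18.02 g/mol

18.02 g/mol


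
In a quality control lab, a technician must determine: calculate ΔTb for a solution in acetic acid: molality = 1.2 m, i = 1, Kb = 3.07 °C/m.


ΔTb = Kb × m × i
= 3.07 × 1.2 × 1
= 3.684 °C

3.684 °C


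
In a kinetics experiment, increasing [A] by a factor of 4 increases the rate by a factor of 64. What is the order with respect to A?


rate ∝ [A]^n
4^n = 64 → n = 3
Order in A: 3

3


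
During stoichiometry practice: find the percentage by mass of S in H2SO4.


M(H2SO4) = 2×1.008 + 1×32.07 + 4×16.0 = 98.086 g/mol
Mass of S = 1 × 32.07 = 32.07 g/mol
% S = 32.07/98.086 × 100 = 32.70%

32.70%


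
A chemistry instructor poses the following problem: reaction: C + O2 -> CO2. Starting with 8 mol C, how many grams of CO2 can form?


Mole ratio CO2:C = 1:1
n(CO2) = 8 × 1/1 = 8.000 mol
mass = 8.000 × 44.01 = 352.08 g

352.08 g


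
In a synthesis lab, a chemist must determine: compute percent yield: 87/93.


% yield = actual/theoretical × 100
= 87/93 × 100
= 93.55%

93.55%


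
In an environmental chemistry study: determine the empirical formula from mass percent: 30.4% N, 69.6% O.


Assume 100 g sample. Moles of each element:
  N: 30.4/14.01 = 2.17 mol
  O: 69.6/16.0 = 4.35 mol
Divide by smallest (2.17):
  N: 2.17/2.17 = 1.0
  O: 4.35/2.17 = 2.0
Empirical formula: NO2

NO2


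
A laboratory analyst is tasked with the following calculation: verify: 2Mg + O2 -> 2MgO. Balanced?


Equation: 2Mg + O2 -> 2MgO
Check atoms: Mg: 2=2, O: 2=2
Balanced

Yes, balanced


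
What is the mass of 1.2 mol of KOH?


M(KOH) = 56.11 g/mol
mass = n × M = 1.2 × 56.11 = 67.33 g

67.33 g


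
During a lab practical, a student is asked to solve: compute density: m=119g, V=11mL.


ρ = mass/volume
= 119/11
= 10.818 g/mL

10.818 g/mL


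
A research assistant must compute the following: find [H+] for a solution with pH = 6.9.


[H+] = 10^(-pH) = 10^(-6.9)
= 1.26×10^-7 M

1.26×10^-7 M


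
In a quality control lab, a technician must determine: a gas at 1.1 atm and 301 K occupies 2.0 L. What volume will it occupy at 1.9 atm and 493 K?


P1V1/T1 = P2V2/T2
V2 = P1V1T2/(T1P2)
= 1.1×2.0×493/(301×1.9)
= 1.896 L

1.896 L


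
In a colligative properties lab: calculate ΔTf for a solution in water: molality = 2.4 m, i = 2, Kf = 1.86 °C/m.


ΔTf = Kf × m × i
= 1.86 × 2.4 × 2
= 8.928 °C

8.928 °C


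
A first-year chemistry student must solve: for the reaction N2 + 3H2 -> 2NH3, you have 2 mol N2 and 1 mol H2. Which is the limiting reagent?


Mole ratio available / coefficient:
  N2: 2/1 = 2.000
  H2: 1/3 = 0.333
Smaller ratio is limiting.

H2


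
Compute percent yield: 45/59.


% yield = actual/theoretical × 100
= 45/59 × 100
= 76.27%

76.27%


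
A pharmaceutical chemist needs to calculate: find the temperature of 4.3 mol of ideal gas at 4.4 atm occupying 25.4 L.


PV = nRT  (R = 0.08206 L·atm/(mol·K))
T = PV/(nR) = 4.4×25.4/(4.3×0.08206)
= 111.76/0.352858
= 316.73 K

316.73 K


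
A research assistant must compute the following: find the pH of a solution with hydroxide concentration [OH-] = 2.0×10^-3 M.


pOH = -log10([OH-]) = -log10(2.0×10^-3)
= 3 - log10(2.0) = 2.7
pH = 14 - pOH = 14 - 2.7 = 11.3

11.3


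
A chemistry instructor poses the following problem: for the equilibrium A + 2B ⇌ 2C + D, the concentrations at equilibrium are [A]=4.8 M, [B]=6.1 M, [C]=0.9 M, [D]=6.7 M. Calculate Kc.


Kc = [C]^2[D]/([A][B]^2)
= (0.9^2 × 6.7^1)/(4.8^1 × 6.1^2)
= 5.427/178.608
= 0.03038

0.03038


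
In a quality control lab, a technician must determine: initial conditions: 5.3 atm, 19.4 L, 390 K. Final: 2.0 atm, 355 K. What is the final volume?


P1V1/T1 = P2V2/T2
V2 = P1V1T2/(T1P2)
= 5.3×19.4×355/(390×2.0)
= 46.796 L

46.796 L


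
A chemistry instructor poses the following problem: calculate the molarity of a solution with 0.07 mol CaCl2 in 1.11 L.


M = n/V = 0.07/1.11 = 0.063 mol/L

0.063 M


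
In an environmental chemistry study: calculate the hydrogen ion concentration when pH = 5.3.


[H+] = 10^(-pH) = 10^(-5.3)
= 5.01×10^-6 M

5.01×10^-6 M


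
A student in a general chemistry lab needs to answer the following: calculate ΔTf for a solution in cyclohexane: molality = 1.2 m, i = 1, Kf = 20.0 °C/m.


ΔTf = Kf × m × i
= 20.0 × 1.2 × 1
= 24.0 °C

24.0 °C


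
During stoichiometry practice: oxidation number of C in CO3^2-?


x + 3(-2) = -2, so x = +4
Oxidation number: +4

+4


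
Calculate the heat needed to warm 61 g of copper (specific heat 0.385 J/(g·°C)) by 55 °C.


q = mcΔT = 61 × 0.385 × 55
= 1291.68 J

1291.68 J


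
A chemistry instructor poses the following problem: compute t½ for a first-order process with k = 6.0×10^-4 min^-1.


t½ = ln2/k = 0.693147/(6.0×10^-4 min^-1)
= 1155 min

1155 min


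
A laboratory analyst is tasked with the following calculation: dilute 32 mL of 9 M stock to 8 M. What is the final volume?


C1V1 = C2V2
9 × 32 = 8 × V2
V2 = 288/8 = 36.0 mL

36.0 mL


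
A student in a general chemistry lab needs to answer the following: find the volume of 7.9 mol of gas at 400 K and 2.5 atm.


PV = nRT  (R = 0.08206 L·atm/(mol·K))
V = nRT/P = 7.9×0.08206×400/2.5
= 103.724 L

103.724 L


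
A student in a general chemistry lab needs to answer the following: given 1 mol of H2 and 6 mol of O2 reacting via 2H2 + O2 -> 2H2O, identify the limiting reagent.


Mole ratio available / coefficient:
  H2: 1/2 = 0.500
  O2: 6/1 = 6.000
Smaller ratio is limiting.

H2


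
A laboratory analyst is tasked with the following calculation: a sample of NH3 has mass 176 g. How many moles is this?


M(NH3) = 17.03 g/mol
n = mass/M = 176/17.03 = 10.3347 mol

10.3347 mol


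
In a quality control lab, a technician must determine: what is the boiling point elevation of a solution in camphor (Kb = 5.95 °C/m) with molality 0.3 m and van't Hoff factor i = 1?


ΔTb = Kb × m × i
= 5.95 × 0.3 × 1
= 1.785 °C

1.785 °C


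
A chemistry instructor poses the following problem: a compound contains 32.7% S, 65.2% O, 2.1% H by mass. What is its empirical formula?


Assume 100 g sample. Moles of each element:
  S: 32.7/32.07 = 1.02 mol
  O: 65.2/16.0 = 4.075 mol
  H: 2.1/1.008 = 2.083 mol
Divide by smallest (1.02):
  S: 1.02/1.02 = 1.0
  O: 4.075/1.02 = 4.0
  H: 2.083/1.02 = 2.04
Empirical formula: H2SO4

H2SO4


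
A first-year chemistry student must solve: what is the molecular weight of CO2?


M(CO2) = 1×12.01 + 2×16.0
= 12.01 + 32.0
= 44.01 g/mol

44.01 g/mol


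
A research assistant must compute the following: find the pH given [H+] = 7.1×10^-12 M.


pH = -log10([H+]) = -log10(7.1×10^-12)
= 12 - log10(7.1)
= 12 - 0.85
= 11.15

11.15


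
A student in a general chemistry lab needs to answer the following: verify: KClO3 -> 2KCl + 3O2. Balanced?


Equation: KClO3 -> 2KCl + 3O2
Check atoms: Cl: 1≠2, K: 1≠2, O: 3≠6
Not balanced

No, not balanced


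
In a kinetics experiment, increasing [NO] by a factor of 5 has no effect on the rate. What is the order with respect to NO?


rate ∝ [NO]^n
rate ∝ [NO]^0
Order in NO: 0

0


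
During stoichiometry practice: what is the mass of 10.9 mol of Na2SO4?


M(Na2SO4) = 142.05 g/mol
mass = n × M = 10.9 × 142.05 = 1548.35 g

1548.35 g


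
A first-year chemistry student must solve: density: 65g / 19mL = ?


ρ = mass/volume
= 65/19
= 3.421 g/mL

3.421 g/mL


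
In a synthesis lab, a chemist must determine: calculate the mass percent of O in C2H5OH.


M(C2H5OH) = 2×12.01 + 6×1.008 + 1×16.0 = 46.068 g/mol
Mass of O = 1 × 16.0 = 16.00 g/mol
% O = 16.00/46.068 × 100 = 34.73%

34.73%


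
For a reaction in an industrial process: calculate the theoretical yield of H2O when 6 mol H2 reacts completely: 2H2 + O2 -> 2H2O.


Mole ratio H2O:H2 = 2:2
n(H2O) = 6 × 2/2 = 6.000 mol
mass = 6.000 × 18.02 = 108.12 g

108.12 g


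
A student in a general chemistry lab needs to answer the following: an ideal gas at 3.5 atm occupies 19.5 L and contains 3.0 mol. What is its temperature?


PV = nRT  (R = 0.08206 L·atm/(mol·K))
T = PV/(nR) = 3.5×19.5/(3.0×0.08206)
= 68.25/0.246180
= 277.24 K

277.24 K


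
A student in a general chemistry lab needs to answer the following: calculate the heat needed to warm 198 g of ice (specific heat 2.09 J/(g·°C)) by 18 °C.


q = mcΔT = 198 × 2.09 × 18
= 7448.76 J

7448.76 J


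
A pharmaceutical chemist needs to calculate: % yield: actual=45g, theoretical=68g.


% yield = actual/theoretical × 100
= 45/68 × 100
= 66.18%

66.18%


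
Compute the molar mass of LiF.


M(LiF) = 1×6.94 + 1×19.0
= 6.94 + 19.0
= 25.94 g/mol

25.94 g/mol


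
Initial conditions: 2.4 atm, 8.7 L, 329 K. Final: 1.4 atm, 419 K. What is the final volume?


P1V1/T1 = P2V2/T2
V2 = P1V1T2/(T1P2)
= 2.4×8.7×419/(329×1.4)
= 18.994 L

18.994 L


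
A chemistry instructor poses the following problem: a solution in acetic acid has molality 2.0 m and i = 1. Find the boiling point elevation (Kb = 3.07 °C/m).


ΔTb = Kb × m × i
= 3.07 × 2.0 × 1
= 6.14 °C

6.14 °C


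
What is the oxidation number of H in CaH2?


H with a metal (hydride): -1
Oxidation number: -1

-1


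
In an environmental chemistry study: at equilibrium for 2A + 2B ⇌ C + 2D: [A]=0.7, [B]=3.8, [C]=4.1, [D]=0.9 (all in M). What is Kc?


Kc = [C][D]^2/([A]^2[B]^2)
= (4.1^1 × 0.9^2)/(0.7^2 × 3.8^2)
= 3.321/7.0756
= 0.4694

0.4694


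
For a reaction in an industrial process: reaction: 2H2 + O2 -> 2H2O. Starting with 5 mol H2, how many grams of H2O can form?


Mole ratio H2O:H2 = 2:2
n(H2O) = 5 × 2/2 = 5.000 mol
mass = 5.000 × 18.02 = 90.1 g

90.1 g


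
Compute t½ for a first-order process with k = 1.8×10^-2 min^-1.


t½ = ln2/k = 0.693147/(1.8×10^-2 min^-1)
= 38.51 min

38.51 min


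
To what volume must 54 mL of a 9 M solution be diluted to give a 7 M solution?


C1V1 = C2V2
9 × 54 = 7 × V2
V2 = 486/7 = 69.43 mL

69.43 mL


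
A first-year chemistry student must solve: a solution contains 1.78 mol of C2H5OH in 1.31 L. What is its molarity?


M = n/V = 1.78/1.31 = 1.359 mol/L

1.359 M


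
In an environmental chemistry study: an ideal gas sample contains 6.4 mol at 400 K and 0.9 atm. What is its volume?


PV = nRT  (R = 0.08206 L·atm/(mol·K))
V = nRT/P = 6.4×0.08206×400/0.9
= 233.415 L

233.415 L


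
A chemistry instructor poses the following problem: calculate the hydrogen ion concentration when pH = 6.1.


[H+] = 10^(-pH) = 10^(-6.1)
= 7.94×10^-7 M

7.94×10^-7 M


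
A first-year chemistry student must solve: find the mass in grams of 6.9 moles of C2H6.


M(C2H6) = 30.07 g/mol
mass = n × M = 6.9 × 30.07 = 207.48 g

207.48 g


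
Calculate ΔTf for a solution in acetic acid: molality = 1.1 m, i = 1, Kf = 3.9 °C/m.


ΔTf = Kf × m × i
= 3.9 × 1.1 × 1
= 4.29 °C

4.29 °C


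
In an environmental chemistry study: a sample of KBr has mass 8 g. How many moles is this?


M(KBr) = 119.0 g/mol
n = mass/M = 8/119.0 = 0.0672 mol

0.0672 mol


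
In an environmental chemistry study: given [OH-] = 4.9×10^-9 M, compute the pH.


pOH = -log10([OH-]) = -log10(4.9×10^-9)
= 9 - log10(4.9) = 8.31
pH = 14 - pOH = 14 - 8.31 = 5.69

5.69


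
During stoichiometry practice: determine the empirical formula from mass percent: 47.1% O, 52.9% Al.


Assume 100 g sample. Moles of each element:
  O: 47.1/16.0 = 2.944 mol
  Al: 52.9/26.98 = 1.961 mol
Divide by smallest (1.961):
  O: 2.944/1.961 = 1.5
  Al: 1.961/1.961 = 1.0
Multiply all ratios by 2 to obtain whole numbers.
Empirical formula: Al2O3

Al2O3


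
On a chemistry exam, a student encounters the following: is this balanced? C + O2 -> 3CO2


Equation: C + O2 -> 3CO2
Check atoms: C: 1≠3, O: 2≠6
Not balanced

No, not balanced


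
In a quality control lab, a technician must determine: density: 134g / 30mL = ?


ρ = mass/volume
= 134/30
= 4.467 g/mL

4.467 g/mL


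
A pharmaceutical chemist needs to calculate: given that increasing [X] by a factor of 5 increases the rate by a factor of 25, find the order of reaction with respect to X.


rate ∝ [X]^n
5^n = 25 → n = 2
Order in X: 2

2


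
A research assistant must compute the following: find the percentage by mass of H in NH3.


M(NH3) = 1×14.01 + 3×1.008 = 17.034 g/mol
Mass of H = 3 × 1.008 = 3.024 g/mol
% H = 3.024/17.034 × 100 = 17.75%

17.75%


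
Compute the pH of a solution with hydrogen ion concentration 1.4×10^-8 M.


pH = -log10([H+]) = -log10(1.4×10^-8)
= 8 - log10(1.4)
= 8 - 0.15
= 7.85

7.85


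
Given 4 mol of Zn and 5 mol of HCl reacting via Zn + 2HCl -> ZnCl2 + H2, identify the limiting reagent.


Mole ratio available / coefficient:
  Zn: 4/1 = 4.000
  HCl: 5/2 = 2.500
Smaller ratio is limiting.

HCl


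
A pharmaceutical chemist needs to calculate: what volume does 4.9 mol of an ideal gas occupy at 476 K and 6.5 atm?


PV = nRT  (R = 0.08206 L·atm/(mol·K))
V = nRT/P = 4.9×0.08206×476/6.5
= 29.446 L

29.446 L


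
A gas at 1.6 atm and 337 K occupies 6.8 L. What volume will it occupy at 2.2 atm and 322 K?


P1V1/T1 = P2V2/T2
V2 = P1V1T2/(T1P2)
= 1.6×6.8×322/(337×2.2)
= 4.725 L

4.725 L


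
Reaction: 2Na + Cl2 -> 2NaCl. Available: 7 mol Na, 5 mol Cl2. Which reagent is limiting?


Mole ratio available / coefficient:
  Na: 7/2 = 3.500
  Cl2: 5/1 = 5.000
Smaller ratio is limiting.

Na


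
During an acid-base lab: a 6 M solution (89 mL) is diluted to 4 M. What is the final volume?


C1V1 = C2V2
6 × 89 = 4 × V2
V2 = 534/4 = 133.5 mL

133.5 mL


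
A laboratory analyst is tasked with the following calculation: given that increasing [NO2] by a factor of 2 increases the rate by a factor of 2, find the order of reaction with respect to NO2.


rate ∝ [NO2]^n
2^n = 2 → n = 1
Order in NO2: 1

1


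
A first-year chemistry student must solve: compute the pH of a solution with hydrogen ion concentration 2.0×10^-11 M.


pH = -log10([H+]) = -log10(2.0×10^-11)
= 11 - log10(2.0)
= 11 - 0.3
= 10.7

10.7


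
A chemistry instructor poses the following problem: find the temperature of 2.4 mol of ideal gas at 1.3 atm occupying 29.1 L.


PV = nRT  (R = 0.08206 L·atm/(mol·K))
T = PV/(nR) = 1.3×29.1/(2.4×0.08206)
= 37.83/0.196944
= 192.09 K

192.09 K


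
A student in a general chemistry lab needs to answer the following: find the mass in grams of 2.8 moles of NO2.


M(NO2) = 46.01 g/mol
mass = n × M = 2.8 × 46.01 = 128.83 g

128.83 g


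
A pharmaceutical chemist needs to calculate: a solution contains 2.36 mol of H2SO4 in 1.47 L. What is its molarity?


M = n/V = 2.36/1.47 = 1.605 mol/L

1.605 M


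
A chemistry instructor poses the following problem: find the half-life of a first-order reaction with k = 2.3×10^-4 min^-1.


t½ = ln2/k = 0.693147/(2.3×10^-4 min^-1)
= 3014 min

3014 min


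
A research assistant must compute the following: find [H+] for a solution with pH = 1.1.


[H+] = 10^(-pH) = 10^(-1.1)
= 7.94×10^-2 M

7.94×10^-2 M


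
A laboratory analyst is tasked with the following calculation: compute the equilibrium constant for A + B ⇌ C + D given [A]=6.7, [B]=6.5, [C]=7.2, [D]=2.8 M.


Kc = [C][D]/([A][B])
= (7.2^1 × 2.8^1)/(6.7^1 × 6.5^1)
= 20.16/43.55
= 0.4629

0.4629


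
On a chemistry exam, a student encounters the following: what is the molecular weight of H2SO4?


M(H2SO4) = 2×1.008 + 1×32.07 + 4×16.0
= 2.02 + 32.07 + 64.0
= 98.09 g/mol

98.09 g/mol


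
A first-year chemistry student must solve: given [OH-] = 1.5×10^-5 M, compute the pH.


pOH = -log10([OH-]) = -log10(1.5×10^-5)
= 5 - log10(1.5) = 4.82
pH = 14 - pOH = 14 - 4.82 = 9.18

9.18


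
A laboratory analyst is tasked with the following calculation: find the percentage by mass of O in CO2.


M(CO2) = 1×12.01 + 2×16.0 = 44.01 g/mol
Mass of O = 2 × 16.0 = 32.00 g/mol
% O = 32.00/44.01 × 100 = 72.71%

72.71%


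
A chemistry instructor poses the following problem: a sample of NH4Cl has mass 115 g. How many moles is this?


M(NH4Cl) = 53.49 g/mol
n = mass/M = 115/53.49 = 2.1499 mol

2.1499 mol


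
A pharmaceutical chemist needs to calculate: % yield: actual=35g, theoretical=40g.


% yield = actual/theoretical × 100
= 35/40 × 100
= 87.5%

87.5%


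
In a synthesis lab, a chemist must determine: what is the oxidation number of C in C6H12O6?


6x + 12(+1) + 6(-2) = 0, so x = +0
Oxidation number: +0

+0


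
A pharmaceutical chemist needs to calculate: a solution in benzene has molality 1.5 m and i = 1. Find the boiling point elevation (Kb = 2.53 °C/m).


ΔTb = Kb × m × i
= 2.53 × 1.5 × 1
= 3.795 °C

3.795 °C


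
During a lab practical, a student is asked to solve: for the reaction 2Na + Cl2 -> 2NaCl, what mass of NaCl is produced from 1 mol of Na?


Mole ratio NaCl:Na = 2:2
n(NaCl) = 1 × 2/2 = 1.000 mol
mass = 1.000 × 58.44 = 58.44 g

58.44 g


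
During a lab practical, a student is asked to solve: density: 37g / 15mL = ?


ρ = mass/volume
= 37/15
= 2.467 g/mL

2.467 g/mL


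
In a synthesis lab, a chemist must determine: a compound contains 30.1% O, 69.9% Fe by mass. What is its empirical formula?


Assume 100 g sample. Moles of each element:
  O: 30.1/16.0 = 1.881 mol
  Fe: 69.9/55.85 = 1.252 mol
Divide by smallest (1.252):
  O: 1.881/1.252 = 1.5
  Fe: 1.252/1.252 = 1.0
Multiply all ratios by 2 to obtain whole numbers.
Empirical formula: Fe2O3

Fe2O3


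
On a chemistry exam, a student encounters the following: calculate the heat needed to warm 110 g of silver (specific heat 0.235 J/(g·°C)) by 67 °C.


q = mcΔT = 110 × 0.235 × 67
= 1731.95 J

1731.95 J


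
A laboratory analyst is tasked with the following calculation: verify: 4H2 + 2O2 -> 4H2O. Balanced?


Equation: 4H2 + 2O2 -> 4H2O
Check atoms: H: 8=8, O: 4=4
Balanced

Yes, balanced


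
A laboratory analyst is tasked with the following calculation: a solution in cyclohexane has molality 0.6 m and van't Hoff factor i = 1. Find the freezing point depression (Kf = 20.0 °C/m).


ΔTf = Kf × m × i
= 20.0 × 0.6 × 1
= 12.0 °C

12.0 °C


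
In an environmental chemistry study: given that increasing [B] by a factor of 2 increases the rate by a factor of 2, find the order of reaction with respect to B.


rate ∝ [B]^n
2^n = 2 → n = 1
Order in B: 1

1


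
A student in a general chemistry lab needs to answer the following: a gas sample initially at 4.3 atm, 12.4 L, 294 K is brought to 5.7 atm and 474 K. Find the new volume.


P1V1/T1 = P2V2/T2
V2 = P1V1T2/(T1P2)
= 4.3×12.4×474/(294×5.7)
= 15.082 L

15.082 L


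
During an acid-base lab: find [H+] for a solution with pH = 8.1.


[H+] = 10^(-pH) = 10^(-8.1)
= 7.94×10^-9 M

7.94×10^-9 M


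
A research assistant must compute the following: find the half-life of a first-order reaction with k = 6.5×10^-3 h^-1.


t½ = ln2/k = 0.693147/(6.5×10^-3 h^-1)
= 106.6 h

106.6 h


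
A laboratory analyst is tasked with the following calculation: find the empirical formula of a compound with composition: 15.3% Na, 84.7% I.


Assume 100 g sample. Moles of each element:
  Na: 15.3/22.99 = 0.666 mol
  I: 84.7/126.9 = 0.667 mol
Divide by smallest (0.666):
  Na: 0.666/0.666 = 1.0
  I: 0.667/0.666 = 1.0
Empirical formula: NaI

NaI


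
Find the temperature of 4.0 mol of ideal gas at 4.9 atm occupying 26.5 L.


PV = nRT  (R = 0.08206 L·atm/(mol·K))
T = PV/(nR) = 4.9×26.5/(4.0×0.08206)
= 129.85/0.328240
= 395.59 K

395.59 K


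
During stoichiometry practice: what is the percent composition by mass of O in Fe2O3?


M(Fe2O3) = 2×55.85 + 3×16.0 = 159.70 g/mol
Mass of O = 3 × 16.0 = 48.00 g/mol
% O = 48.00/159.70 × 100 = 30.06%

30.06%


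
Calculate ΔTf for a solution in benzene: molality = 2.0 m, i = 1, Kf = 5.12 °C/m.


ΔTf = Kf × m × i
= 5.12 × 2.0 × 1
= 10.24 °C

10.24 °C


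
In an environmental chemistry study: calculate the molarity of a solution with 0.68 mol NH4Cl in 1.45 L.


M = n/V = 0.68/1.45 = 0.469 mol/L

0.469 M


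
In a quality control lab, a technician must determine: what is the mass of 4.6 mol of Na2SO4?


M(Na2SO4) = 142.05 g/mol
mass = n × M = 4.6 × 142.05 = 653.43 g

653.43 g


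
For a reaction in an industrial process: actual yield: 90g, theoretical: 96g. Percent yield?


% yield = actual/theoretical × 100
= 90/96 × 100
= 93.75%

93.75%


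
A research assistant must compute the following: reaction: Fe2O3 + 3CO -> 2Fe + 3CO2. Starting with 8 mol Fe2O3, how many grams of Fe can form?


Mole ratio Fe:Fe2O3 = 2:1
n(Fe) = 8 × 2/1 = 16.000 mol
mass = 16.000 × 55.85 = 893.6 g

893.6 g


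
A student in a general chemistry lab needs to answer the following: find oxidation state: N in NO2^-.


x + 2(-2) = -1, so x = +3
Oxidation number: +3

+3


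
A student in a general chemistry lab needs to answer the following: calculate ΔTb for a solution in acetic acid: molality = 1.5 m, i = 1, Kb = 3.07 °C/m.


ΔTb = Kb × m × i
= 3.07 × 1.5 × 1
= 4.605 °C

4.605 °C


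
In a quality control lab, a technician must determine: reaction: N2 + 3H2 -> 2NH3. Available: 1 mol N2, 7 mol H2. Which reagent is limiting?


Mole ratio available / coefficient:
  N2: 1/1 = 1.000
  H2: 7/3 = 2.333
Smaller ratio is limiting.

N2


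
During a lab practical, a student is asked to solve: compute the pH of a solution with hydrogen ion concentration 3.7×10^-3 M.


pH = -log10([H+]) = -log10(3.7×10^-3)
= 3 - log10(3.7)
= 3 - 0.57
= 2.43

2.43


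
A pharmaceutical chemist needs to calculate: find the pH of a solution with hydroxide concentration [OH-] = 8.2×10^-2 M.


pOH = -log10([OH-]) = -log10(8.2×10^-2)
= 2 - log10(8.2) = 1.09
pH = 14 - pOH = 14 - 1.09 = 12.91

12.91


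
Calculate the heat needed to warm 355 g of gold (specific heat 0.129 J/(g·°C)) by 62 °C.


q = mcΔT = 355 × 0.129 × 62
= 2839.29 J

2839.29 J


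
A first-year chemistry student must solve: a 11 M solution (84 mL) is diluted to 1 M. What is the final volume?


C1V1 = C2V2
11 × 84 = 1 × V2
V2 = 924/1 = 924.0 mL

924.0 mL


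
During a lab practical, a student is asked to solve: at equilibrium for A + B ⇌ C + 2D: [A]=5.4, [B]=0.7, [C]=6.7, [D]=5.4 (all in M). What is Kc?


Kc = [C][D]^2/([A][B])
= (6.7^1 × 5.4^2)/(5.4^1 × 0.7^1)
= 195.372/3.78
= 51.69

51.69


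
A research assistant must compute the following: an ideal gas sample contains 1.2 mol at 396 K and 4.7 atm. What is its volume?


PV = nRT  (R = 0.08206 L·atm/(mol·K))
V = nRT/P = 1.2×0.08206×396/4.7
= 8.297 L

8.297 L


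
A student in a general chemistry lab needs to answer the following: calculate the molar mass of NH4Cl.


M(NH4Cl) = 1×14.01 + 4×1.008 + 1×35.45
= 14.01 + 4.03 + 35.45
= 53.49 g/mol

53.49 g/mol


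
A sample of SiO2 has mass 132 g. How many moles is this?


M(SiO2) = 60.09 g/mol
n = mass/M = 132/60.09 = 2.1967 mol

2.1967 mol


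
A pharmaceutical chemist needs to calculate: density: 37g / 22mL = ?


ρ = mass/volume
= 37/22
= 1.682 g/mL

1.682 g/mL


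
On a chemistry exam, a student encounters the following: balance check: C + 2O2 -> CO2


Equation: C + 2O2 -> CO2
Check atoms: C: 1=1, O: 4≠2
Not balanced

No, not balanced


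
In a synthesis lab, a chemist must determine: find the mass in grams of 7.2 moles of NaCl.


M(NaCl) = 58.44 g/mol
mass = n × M = 7.2 × 58.44 = 420.77 g

420.77 g


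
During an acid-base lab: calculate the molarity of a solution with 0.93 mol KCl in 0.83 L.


M = n/V = 0.93/0.83 = 1.120 mol/L

1.120 M


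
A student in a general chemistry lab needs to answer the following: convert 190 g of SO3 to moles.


M(SO3) = 80.07 g/mol
n = mass/M = 190/80.07 = 2.3729 mol

2.3729 mol


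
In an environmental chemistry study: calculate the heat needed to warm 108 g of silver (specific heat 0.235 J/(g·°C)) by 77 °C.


q = mcΔT = 108 × 0.235 × 77
= 1954.26 J

1954.26 J


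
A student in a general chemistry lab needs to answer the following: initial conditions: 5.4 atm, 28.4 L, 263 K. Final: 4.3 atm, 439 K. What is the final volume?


P1V1/T1 = P2V2/T2
V2 = P1V1T2/(T1P2)
= 5.4×28.4×439/(263×4.3)
= 59.532 L

59.532 L


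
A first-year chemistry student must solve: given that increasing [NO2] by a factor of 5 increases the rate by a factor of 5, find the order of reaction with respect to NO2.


rate ∝ [NO2]^n
5^n = 5 → n = 1
Order in NO2: 1

1


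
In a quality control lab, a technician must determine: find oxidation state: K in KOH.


Group 1 metal: +1
Oxidation number: +1

+1


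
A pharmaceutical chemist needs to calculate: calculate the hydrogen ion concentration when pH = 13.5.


[H+] = 10^(-pH) = 10^(-13.5)
= 3.16×10^-14 M

3.16×10^-14 M


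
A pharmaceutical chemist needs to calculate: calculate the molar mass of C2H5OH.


M(C2H5OH) = 2×12.01 + 6×1.008 + 1×16.0
= 24.02 + 6.05 + 16.0
= 46.07 g/mol

46.07 g/mol


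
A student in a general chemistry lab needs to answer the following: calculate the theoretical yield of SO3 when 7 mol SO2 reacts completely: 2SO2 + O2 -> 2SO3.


Mole ratio SO3:SO2 = 2:2
n(SO3) = 7 × 2/2 = 7.000 mol
mass = 7.000 × 80.07 = 560.49 g

560.49 g


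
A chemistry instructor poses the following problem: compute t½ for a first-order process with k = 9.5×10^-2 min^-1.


t½ = ln2/k = 0.693147/(9.5×10^-2 min^-1)
= 7.296 min

7.296 min


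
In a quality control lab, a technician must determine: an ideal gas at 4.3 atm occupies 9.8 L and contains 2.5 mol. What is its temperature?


PV = nRT  (R = 0.08206 L·atm/(mol·K))
T = PV/(nR) = 4.3×9.8/(2.5×0.08206)
= 42.14/0.205150
= 205.41 K

205.41 K


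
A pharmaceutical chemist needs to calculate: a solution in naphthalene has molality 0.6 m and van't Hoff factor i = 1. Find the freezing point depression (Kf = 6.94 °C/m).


ΔTf = Kf × m × i
= 6.94 × 0.6 × 1
= 4.164 °C

4.164 °C


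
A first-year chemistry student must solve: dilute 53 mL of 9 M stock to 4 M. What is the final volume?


C1V1 = C2V2
9 × 53 = 4 × V2
V2 = 477/4 = 119.25 mL

119.25 mL


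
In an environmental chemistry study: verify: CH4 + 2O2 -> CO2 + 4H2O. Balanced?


Equation: CH4 + 2O2 -> CO2 + 4H2O
Check atoms: C: 1=1, H: 4≠8, O: 4≠6
Not balanced

No, not balanced


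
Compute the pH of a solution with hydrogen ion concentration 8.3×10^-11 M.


pH = -log10([H+]) = -log10(8.3×10^-11)
= 11 - log10(8.3)
= 11 - 0.92
= 10.08

10.08


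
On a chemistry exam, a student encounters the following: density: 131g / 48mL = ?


ρ = mass/volume
= 131/48
= 2.729 g/mL

2.729 g/mL


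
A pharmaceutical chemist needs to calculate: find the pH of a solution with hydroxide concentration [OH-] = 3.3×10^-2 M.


pOH = -log10([OH-]) = -log10(3.3×10^-2)
= 2 - log10(3.3) = 1.48
pH = 14 - pOH = 14 - 1.48 = 12.52

12.52


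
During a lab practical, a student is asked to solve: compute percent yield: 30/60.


% yield = actual/theoretical × 100
= 30/60 × 100
= 50.0%

50.0%


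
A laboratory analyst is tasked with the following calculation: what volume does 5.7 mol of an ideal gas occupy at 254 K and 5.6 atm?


PV = nRT  (R = 0.08206 L·atm/(mol·K))
V = nRT/P = 5.7×0.08206×254/5.6
= 21.215 L

21.215 L


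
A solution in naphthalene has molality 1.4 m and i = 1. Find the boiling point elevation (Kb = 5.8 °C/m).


ΔTb = Kb × m × i
= 5.8 × 1.4 × 1
= 8.12 °C

8.12 °C
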